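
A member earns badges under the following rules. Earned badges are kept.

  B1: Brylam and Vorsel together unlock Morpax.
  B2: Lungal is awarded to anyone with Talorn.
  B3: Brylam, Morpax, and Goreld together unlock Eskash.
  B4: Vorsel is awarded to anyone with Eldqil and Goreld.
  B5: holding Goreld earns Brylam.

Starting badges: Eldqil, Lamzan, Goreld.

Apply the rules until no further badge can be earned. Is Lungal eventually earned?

Lungal would need Talorn (B2), but Talorn is never earned.

No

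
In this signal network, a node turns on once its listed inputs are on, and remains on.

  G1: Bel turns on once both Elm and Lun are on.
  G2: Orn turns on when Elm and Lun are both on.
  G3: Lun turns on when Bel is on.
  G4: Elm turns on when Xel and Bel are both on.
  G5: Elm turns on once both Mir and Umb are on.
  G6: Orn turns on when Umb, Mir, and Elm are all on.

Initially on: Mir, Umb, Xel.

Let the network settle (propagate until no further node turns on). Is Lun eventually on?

Lun would need Bel (G3), but Bel never turns on.

No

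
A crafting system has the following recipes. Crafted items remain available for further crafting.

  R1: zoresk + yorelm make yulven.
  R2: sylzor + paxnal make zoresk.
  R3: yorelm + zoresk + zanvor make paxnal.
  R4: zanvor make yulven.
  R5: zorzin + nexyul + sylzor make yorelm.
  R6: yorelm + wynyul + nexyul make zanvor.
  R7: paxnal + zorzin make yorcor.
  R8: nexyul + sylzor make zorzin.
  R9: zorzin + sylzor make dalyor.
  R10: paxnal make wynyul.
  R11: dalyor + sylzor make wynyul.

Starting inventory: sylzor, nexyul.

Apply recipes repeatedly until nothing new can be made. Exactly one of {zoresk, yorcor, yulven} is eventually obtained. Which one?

nexyul + sylzor → zorzin (R8).
zorzin + sylzor → dalyor (R9).
Using R5, zorzin, nexyul, and sylzor make yorelm.
dalyor + sylzor → wynyul (R11).
Using R6, yorelm, wynyul, and nexyul make zanvor.
zanvor → yulven (R4).
yorcor would need paxnal and zorzin (R7), but paxnal is never obtained. zoresk would need sylzor and paxnal (R2), but paxnal is never obtained.

yulven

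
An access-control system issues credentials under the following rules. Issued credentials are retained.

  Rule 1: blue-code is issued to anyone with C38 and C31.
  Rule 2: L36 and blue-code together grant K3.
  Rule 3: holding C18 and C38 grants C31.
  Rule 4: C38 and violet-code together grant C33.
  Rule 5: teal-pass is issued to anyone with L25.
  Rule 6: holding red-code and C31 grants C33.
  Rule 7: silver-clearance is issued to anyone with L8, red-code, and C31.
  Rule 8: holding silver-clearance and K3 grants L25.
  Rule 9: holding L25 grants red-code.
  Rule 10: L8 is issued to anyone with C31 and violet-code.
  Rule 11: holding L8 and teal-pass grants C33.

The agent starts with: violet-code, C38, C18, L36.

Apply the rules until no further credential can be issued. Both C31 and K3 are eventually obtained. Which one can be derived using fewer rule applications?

C31

C31: Holding C18 and C38 grants C31 (Rule 3). [1 rule application]
K3: Holding C18 and C38 grants C31 (Rule 3). Holding C38 and C31 grants blue-code (Rule 1). Holding L36 and blue-code grants K3 (Rule 2). [3 rule applications]
C31 needs fewer.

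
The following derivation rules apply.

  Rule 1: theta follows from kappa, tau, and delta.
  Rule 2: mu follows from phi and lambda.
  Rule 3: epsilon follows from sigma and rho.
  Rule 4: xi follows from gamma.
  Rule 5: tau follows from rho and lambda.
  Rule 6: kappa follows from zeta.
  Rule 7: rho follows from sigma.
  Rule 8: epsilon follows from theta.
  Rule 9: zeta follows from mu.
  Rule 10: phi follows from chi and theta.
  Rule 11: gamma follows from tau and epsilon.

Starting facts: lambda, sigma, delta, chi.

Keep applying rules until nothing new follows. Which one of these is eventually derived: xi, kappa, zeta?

sigma holds, so rho follows (Rule 7).
sigma and rho hold, so epsilon follows (Rule 3).
rho and lambda hold, so tau follows (Rule 5).
tau and epsilon hold, so gamma follows (Rule 11).
From gamma, Rule 4 gives xi.
zeta would need mu (Rule 9), but mu is never established. kappa would need zeta (Rule 6), but zeta is never established.

xi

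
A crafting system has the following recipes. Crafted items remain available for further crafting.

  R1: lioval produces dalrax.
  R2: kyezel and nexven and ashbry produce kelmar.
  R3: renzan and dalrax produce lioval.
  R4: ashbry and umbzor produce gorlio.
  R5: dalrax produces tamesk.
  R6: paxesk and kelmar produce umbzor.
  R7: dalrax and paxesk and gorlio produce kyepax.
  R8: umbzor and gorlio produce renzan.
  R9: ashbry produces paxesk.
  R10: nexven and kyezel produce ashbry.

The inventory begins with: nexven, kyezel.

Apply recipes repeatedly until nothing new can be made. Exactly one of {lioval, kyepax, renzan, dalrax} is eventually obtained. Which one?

nexven and kyezel → ashbry (R10).
kyezel and nexven and ashbry → kelmar (R2).
ashbry → paxesk (R9).
paxesk and kelmar → umbzor (R6).
ashbry and umbzor → gorlio (R4).
umbzor and gorlio → renzan (R8).
kyepax would need dalrax, paxesk, and gorlio (R7), but dalrax is never obtained. lioval would need renzan and dalrax (R3), but dalrax is never obtained. dalrax would need lioval (R1), but lioval is never obtained.

renzan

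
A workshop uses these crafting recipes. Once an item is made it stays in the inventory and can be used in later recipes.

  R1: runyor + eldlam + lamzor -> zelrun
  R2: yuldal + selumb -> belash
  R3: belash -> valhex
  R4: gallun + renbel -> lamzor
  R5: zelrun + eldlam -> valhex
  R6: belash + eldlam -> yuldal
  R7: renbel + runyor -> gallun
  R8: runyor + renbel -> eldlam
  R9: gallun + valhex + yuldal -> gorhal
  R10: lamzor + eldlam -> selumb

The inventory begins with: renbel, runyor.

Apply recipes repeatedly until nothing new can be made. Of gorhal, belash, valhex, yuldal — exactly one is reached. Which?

Using R8, runyor and renbel make eldlam.
renbel + runyor -> gallun (R7).
Using R4, gallun and renbel make lamzor.
Using R1, runyor, eldlam, and lamzor make zelrun.
Using R5, zelrun and eldlam make valhex.
belash would need yuldal and selumb (R2), but yuldal is never obtained. yuldal would need belash and eldlam (R6), but belash is never obtained. gorhal would need gallun, valhex, and yuldal (R9), but yuldal is never obtained.

valhex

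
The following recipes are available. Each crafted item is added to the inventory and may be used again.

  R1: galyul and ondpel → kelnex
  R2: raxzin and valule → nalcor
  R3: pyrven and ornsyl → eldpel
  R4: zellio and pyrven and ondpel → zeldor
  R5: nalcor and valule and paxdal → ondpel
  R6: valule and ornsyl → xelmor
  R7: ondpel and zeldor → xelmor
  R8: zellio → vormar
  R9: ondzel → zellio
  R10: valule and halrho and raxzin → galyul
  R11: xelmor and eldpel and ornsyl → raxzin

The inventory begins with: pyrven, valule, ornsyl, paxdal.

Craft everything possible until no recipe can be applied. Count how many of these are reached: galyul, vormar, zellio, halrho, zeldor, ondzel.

0

galyul would need valule, halrho, and raxzin (R10), but halrho is never obtained.
vormar would need zellio (R8), but zellio is never obtained.
zellio would need ondzel (R9), but ondzel is never obtained.
No rule produces halrho, and it is not given.
zeldor would need zellio, pyrven, and ondpel (R4), but zellio is never obtained.
No rule produces ondzel, and it is not given.
None of the 6 are reached.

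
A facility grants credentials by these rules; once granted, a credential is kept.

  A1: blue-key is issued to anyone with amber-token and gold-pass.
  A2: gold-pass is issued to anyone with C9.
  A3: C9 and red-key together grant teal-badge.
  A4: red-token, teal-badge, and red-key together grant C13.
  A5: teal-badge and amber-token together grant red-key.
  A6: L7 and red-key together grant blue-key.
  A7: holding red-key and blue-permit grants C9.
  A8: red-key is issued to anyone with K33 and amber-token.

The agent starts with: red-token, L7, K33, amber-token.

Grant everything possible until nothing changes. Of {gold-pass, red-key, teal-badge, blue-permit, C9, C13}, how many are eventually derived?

1

Holding K33 and amber-token grants red-key (A8).
gold-pass would need C9 (A2), but C9 is never granted.
red-key: reached.
teal-badge would need C9 and red-key (A3), but C9 is never granted.
No rule produces blue-permit, and it is not given.
C9 would need red-key and blue-permit (A7), but blue-permit is never granted.
C13 would need red-token, teal-badge, and red-key (A4), but teal-badge is never granted.
Reached: red-key — 1 of the 6.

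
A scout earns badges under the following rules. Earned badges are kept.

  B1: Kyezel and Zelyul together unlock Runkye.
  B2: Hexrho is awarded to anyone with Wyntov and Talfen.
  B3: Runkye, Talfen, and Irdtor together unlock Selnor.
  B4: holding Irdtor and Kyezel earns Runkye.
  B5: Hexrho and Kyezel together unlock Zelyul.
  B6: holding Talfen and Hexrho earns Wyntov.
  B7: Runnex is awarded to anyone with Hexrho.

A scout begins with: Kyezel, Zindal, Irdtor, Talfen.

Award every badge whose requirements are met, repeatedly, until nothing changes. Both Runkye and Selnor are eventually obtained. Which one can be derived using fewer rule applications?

Runkye

Runkye: With Irdtor and Kyezel, Runkye is earned (B4). [1 rule application]
Selnor: With Irdtor and Kyezel, Runkye is earned (B4). With Runkye, Talfen, and Irdtor, Selnor is earned (B3). [2 rule applications]
Runkye needs fewer.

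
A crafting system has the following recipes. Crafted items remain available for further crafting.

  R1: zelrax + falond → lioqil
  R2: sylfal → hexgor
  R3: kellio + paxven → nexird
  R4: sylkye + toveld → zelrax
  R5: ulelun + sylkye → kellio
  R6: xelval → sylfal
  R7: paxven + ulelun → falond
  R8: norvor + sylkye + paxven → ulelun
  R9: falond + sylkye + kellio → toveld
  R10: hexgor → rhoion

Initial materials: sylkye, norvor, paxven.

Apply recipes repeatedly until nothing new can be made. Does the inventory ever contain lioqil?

Using R8, norvor, sylkye, and paxven make ulelun.
Using R5, ulelun and sylkye make kellio.
paxven + ulelun → falond (R7).
Using R9, falond, sylkye, and kellio make toveld.
Using R4, sylkye and toveld make zelrax.
zelrax + falond → lioqil (R1).

Yes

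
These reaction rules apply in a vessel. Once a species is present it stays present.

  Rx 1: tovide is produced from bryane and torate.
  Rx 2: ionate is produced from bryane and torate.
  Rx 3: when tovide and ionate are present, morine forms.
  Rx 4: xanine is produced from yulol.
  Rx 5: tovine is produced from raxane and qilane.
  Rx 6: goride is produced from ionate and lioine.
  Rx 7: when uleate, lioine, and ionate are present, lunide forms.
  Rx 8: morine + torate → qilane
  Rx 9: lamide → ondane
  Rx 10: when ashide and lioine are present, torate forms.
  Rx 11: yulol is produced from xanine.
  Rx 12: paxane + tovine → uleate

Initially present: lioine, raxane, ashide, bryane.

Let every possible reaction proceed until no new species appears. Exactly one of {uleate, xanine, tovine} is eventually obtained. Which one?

ashide and lioine present → torate forms (Rx 10).
bryane and torate present → ionate forms (Rx 2).
bryane and torate present → tovide forms (Rx 1).
tovide and ionate present → morine forms (Rx 3).
morine and torate present → qilane forms (Rx 8).
raxane and qilane present → tovine forms (Rx 5).
xanine would need yulol (Rx 4), but yulol never forms. uleate would need paxane and tovine (Rx 12), but paxane never forms.

tovine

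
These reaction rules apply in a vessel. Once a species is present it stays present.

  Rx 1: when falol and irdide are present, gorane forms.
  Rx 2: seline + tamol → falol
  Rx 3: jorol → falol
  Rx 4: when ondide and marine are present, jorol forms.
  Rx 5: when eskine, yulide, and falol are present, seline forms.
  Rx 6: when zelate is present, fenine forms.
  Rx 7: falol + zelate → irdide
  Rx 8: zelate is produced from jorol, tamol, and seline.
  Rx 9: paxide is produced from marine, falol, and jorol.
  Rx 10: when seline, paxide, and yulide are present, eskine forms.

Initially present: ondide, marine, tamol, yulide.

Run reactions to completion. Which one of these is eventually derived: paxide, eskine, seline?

ondide and marine present → jorol forms (Rx 4).
jorol present → falol forms (Rx 3).
marine, falol, and jorol present → paxide forms (Rx 9).
seline would need eskine, yulide, and falol (Rx 5), but eskine never forms. eskine would need seline, paxide, and yulide (Rx 10), but seline never forms.

paxide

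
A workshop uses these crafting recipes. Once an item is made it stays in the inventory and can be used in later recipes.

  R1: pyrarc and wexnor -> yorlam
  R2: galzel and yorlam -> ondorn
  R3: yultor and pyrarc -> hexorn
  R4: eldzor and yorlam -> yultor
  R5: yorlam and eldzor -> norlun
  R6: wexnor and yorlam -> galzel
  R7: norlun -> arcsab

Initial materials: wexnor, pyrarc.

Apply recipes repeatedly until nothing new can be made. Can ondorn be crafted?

pyrarc and wexnor -> yorlam (R1).
wexnor and yorlam -> galzel (R6).
galzel and yorlam -> ondorn (R2).

Yes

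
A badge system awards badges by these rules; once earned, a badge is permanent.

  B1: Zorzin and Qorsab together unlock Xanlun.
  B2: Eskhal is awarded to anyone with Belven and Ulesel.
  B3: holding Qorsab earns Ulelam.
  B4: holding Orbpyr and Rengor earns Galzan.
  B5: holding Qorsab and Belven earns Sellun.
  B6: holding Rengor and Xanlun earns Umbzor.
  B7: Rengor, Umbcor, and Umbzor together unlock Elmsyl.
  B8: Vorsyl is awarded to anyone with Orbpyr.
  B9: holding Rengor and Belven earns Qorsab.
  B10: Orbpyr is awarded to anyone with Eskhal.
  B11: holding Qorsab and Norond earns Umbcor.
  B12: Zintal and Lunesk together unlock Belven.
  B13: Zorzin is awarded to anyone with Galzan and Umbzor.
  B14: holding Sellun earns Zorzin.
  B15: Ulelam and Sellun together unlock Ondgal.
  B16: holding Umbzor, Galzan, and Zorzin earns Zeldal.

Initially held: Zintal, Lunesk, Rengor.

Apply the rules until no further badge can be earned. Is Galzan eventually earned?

Galzan would need Orbpyr and Rengor (B4), but Orbpyr is never earned.

No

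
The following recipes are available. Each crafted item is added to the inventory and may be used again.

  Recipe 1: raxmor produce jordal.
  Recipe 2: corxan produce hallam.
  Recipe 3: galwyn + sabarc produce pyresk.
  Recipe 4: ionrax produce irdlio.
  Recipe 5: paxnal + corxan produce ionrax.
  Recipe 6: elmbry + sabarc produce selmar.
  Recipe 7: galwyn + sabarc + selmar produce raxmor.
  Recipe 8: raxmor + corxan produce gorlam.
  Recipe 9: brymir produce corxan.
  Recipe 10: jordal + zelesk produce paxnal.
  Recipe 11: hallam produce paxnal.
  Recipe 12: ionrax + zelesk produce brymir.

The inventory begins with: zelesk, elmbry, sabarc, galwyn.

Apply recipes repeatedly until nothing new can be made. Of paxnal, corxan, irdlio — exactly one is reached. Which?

paxnal

elmbry + sabarc → selmar (Recipe 6).
Using Recipe 7, galwyn, sabarc, and selmar make raxmor.
Using Recipe 1, raxmor makes jordal.
Using Recipe 10, jordal and zelesk make paxnal.
corxan would need brymir (Recipe 9), but brymir is never obtained. irdlio would need ionrax (Recipe 4), but ionrax is never obtained.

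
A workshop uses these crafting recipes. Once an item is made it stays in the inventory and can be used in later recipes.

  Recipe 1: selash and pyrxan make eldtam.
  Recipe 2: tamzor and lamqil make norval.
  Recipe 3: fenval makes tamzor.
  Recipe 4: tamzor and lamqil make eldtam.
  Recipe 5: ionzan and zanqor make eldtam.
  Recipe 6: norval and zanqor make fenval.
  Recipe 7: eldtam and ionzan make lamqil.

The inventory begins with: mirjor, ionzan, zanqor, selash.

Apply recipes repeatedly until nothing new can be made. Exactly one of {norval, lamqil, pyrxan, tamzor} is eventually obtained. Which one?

ionzan and zanqor → eldtam (Recipe 5).
Using Recipe 7, eldtam and ionzan make lamqil.
No rule produces pyrxan, and it is not given. tamzor would need fenval (Recipe 3), but fenval is never obtained. norval would need tamzor and lamqil (Recipe 2), but tamzor is never obtained.

lamqil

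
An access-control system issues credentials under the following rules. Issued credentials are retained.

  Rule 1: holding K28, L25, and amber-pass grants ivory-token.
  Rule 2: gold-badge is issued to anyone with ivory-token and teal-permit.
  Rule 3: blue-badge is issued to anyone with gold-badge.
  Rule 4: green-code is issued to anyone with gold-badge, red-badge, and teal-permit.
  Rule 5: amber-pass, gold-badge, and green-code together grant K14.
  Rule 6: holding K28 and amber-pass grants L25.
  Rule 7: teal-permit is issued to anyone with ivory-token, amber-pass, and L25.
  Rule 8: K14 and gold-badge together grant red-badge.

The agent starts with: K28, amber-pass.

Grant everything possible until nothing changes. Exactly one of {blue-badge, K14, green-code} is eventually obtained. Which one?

Holding K28 and amber-pass grants L25 (Rule 6).
Holding K28, L25, and amber-pass grants ivory-token (Rule 1).
Holding ivory-token, amber-pass, and L25 grants teal-permit (Rule 7).
Holding ivory-token and teal-permit grants gold-badge (Rule 2).
Holding gold-badge grants blue-badge (Rule 3).
K14 would need amber-pass, gold-badge, and green-code (Rule 5), but green-code is never granted. green-code would need gold-badge, red-badge, and teal-permit (Rule 4), but red-badge is never granted.

blue-badge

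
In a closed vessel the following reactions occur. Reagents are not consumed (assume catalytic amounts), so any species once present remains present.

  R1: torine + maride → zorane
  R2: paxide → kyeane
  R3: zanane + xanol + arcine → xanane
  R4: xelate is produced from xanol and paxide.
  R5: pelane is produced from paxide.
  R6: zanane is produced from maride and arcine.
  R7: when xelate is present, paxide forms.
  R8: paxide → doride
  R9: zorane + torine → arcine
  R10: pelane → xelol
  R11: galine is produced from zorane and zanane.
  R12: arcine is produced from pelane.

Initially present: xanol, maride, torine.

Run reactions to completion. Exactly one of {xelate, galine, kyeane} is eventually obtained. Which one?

galine

torine and maride present → zorane forms (R1).
zorane and torine present → arcine forms (R9).
maride and arcine present → zanane forms (R6).
zorane and zanane present → galine forms (R11).
xelate would need xanol and paxide (R4), but paxide never forms. kyeane would need paxide (R2), but paxide never forms.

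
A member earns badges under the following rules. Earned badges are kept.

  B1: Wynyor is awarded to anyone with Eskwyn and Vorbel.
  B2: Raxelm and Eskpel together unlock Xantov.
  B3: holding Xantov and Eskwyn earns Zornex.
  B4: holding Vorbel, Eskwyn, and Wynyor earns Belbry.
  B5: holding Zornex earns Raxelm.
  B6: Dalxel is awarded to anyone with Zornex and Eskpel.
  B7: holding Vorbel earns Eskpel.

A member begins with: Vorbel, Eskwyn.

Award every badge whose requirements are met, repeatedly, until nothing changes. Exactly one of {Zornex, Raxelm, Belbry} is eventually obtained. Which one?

Belbry

With Eskwyn and Vorbel, Wynyor is earned (B1).
With Vorbel, Eskwyn, and Wynyor, Belbry is earned (B4).
Zornex would need Xantov and Eskwyn (B3), but Xantov is never earned. Raxelm would need Zornex (B5), but Zornex is never earned.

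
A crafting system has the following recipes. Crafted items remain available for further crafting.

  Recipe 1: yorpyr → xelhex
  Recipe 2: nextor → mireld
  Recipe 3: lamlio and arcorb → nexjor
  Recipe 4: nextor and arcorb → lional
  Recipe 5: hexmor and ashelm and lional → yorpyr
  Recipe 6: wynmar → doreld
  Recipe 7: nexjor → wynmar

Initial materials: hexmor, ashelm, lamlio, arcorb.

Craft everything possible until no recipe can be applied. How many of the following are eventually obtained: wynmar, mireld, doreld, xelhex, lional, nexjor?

3

lamlio and arcorb → nexjor (Recipe 3).
nexjor → wynmar (Recipe 7).
wynmar → doreld (Recipe 6).
wynmar: reached.
mireld would need nextor (Recipe 2), but nextor is never obtained.
doreld: reached.
xelhex would need yorpyr (Recipe 1), but yorpyr is never obtained.
lional would need nextor and arcorb (Recipe 4), but nextor is never obtained.
nexjor: reached.
Reached: wynmar, doreld, and nexjor — 3 of the 6.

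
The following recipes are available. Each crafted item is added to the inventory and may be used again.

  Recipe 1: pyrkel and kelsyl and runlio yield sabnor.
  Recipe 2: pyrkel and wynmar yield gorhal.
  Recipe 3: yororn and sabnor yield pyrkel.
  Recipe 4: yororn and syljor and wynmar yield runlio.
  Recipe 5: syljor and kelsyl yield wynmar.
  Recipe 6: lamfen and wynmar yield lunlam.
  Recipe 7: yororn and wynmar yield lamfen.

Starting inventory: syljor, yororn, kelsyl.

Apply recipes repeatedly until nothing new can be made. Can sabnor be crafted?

No

sabnor would need pyrkel, kelsyl, and runlio (Recipe 1), but pyrkel is never obtained.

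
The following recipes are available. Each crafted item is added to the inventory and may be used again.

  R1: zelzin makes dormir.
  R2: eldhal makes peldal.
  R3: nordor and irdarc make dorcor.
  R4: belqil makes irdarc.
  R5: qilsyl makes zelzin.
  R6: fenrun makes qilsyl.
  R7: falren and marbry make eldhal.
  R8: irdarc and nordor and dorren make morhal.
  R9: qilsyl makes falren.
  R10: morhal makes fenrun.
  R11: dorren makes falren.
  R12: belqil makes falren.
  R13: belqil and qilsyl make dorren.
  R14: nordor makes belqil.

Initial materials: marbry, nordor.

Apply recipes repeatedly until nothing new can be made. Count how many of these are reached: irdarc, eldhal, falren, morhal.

Using R14, nordor makes belqil.
belqil → falren (R12).
Using R4, belqil makes irdarc.
Using R7, falren and marbry make eldhal.
irdarc: reached.
eldhal: reached.
falren: reached.
morhal would need irdarc, nordor, and dorren (R8), but dorren is never obtained.
Reached: irdarc, eldhal, and falren — 3 of the 4.

3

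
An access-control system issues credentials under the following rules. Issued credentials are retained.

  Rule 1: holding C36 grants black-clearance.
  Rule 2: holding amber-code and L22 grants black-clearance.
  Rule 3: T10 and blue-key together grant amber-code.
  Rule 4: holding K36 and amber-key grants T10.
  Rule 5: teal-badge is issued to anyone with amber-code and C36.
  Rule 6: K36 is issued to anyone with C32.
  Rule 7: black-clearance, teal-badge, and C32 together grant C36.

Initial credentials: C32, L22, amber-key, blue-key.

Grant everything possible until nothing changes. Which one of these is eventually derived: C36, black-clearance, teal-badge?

Holding C32 grants K36 (Rule 6).
Holding K36 and amber-key grants T10 (Rule 4).
Holding T10 and blue-key grants amber-code (Rule 3).
Holding amber-code and L22 grants black-clearance (Rule 2).
C36 would need black-clearance, teal-badge, and C32 (Rule 7), but teal-badge is never granted. teal-badge would need amber-code and C36 (Rule 5), but C36 is never granted.

black-clearance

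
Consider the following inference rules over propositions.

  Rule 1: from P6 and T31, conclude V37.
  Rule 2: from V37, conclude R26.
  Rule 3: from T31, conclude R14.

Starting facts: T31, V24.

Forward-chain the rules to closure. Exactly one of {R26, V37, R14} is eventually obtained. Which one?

R14

T31 holds, so R14 follows (Rule 3).
R26 would need V37 (Rule 2), but V37 is never established. V37 would need P6 and T31 (Rule 1), but P6 is never established.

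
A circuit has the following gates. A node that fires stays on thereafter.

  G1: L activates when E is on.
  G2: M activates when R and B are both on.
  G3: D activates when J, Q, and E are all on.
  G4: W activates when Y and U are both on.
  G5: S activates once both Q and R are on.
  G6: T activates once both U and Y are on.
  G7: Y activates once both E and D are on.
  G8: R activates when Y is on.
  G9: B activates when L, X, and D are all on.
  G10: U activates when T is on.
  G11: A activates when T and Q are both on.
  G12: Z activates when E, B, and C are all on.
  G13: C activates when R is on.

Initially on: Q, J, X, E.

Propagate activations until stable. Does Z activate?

J, Q, and E are on, so D activates (G3).
G1: E on → L on.
L, X, and D are on, so B activates (G9).
G7: E and D on → Y on.
G8: Y on → R on.
G13: R on → C on.
E, B, and C are on, so Z activates (G12).

Yes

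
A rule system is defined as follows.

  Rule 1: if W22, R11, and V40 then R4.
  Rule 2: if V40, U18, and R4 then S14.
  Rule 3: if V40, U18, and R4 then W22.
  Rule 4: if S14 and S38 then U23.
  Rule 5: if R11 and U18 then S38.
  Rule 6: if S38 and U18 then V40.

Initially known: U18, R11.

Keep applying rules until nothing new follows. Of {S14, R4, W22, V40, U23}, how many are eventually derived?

From R11 and U18, Rule 5 gives S38.
From S38 and U18, Rule 6 gives V40.
S14 would need V40, U18, and R4 (Rule 2), but R4 is never established.
R4 would need W22, R11, and V40 (Rule 1), but W22 is never established.
W22 would need V40, U18, and R4 (Rule 3), but R4 is never established.
V40: reached.
U23 would need S14 and S38 (Rule 4), but S14 is never established.
Reached: V40 — 1 of the 5.

1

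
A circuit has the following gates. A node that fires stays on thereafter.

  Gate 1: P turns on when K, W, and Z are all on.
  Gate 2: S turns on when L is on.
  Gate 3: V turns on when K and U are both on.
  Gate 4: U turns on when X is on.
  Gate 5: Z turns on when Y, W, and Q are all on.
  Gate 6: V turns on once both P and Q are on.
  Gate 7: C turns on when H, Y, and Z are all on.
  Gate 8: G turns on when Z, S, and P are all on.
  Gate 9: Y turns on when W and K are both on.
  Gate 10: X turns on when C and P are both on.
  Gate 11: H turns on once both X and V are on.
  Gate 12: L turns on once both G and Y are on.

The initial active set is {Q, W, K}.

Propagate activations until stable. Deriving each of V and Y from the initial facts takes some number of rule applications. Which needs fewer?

Y

Y: W and K are on, so Y turns on (Gate 9). [1 rule application]
V: Gate 9: W and K on → Y on. Gate 5: Y, W, and Q on → Z on. Gate 1: K, W, and Z on → P on. Gate 6: P and Q on → V on. [4 rule applications]
Y needs fewer.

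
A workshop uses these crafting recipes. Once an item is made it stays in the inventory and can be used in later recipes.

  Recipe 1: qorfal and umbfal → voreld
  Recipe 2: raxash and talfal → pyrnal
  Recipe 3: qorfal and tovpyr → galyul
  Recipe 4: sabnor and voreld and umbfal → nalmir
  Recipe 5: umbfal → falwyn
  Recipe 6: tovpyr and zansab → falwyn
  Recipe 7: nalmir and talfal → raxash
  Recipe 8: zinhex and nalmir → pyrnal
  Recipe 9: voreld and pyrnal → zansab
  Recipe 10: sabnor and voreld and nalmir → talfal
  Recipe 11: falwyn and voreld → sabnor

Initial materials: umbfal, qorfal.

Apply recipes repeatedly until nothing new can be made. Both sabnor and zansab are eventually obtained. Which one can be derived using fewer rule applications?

sabnor: Using Recipe 5, umbfal makes falwyn. Using Recipe 1, qorfal and umbfal make voreld. falwyn and voreld → sabnor (Recipe 11). [3 rule applications]
zansab: Using Recipe 5, umbfal makes falwyn. qorfal and umbfal → voreld (Recipe 1). Using Recipe 11, falwyn and voreld make sabnor. sabnor and voreld and umbfal → nalmir (Recipe 4). Using Recipe 10, sabnor, voreld, and nalmir make talfal. Using Recipe 7, nalmir and talfal make raxash. raxash and talfal → pyrnal (Recipe 2). Using Recipe 9, voreld and pyrnal make zansab. [8 rule applications]
sabnor needs fewer.

sabnor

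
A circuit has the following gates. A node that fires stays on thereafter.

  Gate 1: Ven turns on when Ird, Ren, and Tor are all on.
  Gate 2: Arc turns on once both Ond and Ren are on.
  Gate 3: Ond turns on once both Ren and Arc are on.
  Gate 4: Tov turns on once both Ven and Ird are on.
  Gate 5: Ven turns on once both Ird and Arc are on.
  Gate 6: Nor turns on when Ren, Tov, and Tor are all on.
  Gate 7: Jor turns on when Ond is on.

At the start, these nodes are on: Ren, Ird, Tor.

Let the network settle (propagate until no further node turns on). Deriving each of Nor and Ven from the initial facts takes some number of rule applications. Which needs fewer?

Ven: Gate 1: Ird, Ren, and Tor on → Ven on. [1 rule application]
Nor: Ird, Ren, and Tor are on, so Ven turns on (Gate 1). Gate 4: Ven and Ird on → Tov on. Gate 6: Ren, Tov, and Tor on → Nor on. [3 rule applications]
Ven needs fewer.

Ven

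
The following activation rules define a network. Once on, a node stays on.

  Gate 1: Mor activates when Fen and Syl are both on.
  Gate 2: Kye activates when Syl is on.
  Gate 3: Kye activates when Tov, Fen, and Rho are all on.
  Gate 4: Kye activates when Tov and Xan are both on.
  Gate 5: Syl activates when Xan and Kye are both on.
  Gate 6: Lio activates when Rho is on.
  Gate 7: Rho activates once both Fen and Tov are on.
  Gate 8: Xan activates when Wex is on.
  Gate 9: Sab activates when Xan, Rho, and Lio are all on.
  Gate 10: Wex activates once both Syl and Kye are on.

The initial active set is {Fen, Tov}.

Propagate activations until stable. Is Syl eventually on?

Syl would need Xan and Kye (Gate 5), but Xan never turns on.

No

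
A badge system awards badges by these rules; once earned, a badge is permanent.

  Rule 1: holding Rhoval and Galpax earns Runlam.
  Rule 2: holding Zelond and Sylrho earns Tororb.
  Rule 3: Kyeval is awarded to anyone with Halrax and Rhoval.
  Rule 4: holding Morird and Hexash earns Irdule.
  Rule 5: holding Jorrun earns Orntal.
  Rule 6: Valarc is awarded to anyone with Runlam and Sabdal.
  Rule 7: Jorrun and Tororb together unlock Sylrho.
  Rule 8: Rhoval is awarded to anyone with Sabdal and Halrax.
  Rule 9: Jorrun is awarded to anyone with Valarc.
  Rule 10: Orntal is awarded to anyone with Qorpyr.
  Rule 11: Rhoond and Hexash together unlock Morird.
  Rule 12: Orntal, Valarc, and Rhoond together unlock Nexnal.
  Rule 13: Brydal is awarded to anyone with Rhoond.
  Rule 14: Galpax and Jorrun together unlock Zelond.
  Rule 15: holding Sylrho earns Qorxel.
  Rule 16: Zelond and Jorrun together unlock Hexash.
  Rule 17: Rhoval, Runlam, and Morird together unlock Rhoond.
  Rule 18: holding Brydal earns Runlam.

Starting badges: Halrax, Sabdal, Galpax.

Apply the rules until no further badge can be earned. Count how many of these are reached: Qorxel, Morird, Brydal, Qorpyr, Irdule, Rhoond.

Qorxel would need Sylrho (Rule 15), but Sylrho is never earned.
Morird would need Rhoond and Hexash (Rule 11), but Rhoond is never earned.
Brydal would need Rhoond (Rule 13), but Rhoond is never earned.
No rule produces Qorpyr, and it is not given.
Irdule would need Morird and Hexash (Rule 4), but Morird is never earned.
Rhoond would need Rhoval, Runlam, and Morird (Rule 17), but Morird is never earned.
None of the 6 are reached.

0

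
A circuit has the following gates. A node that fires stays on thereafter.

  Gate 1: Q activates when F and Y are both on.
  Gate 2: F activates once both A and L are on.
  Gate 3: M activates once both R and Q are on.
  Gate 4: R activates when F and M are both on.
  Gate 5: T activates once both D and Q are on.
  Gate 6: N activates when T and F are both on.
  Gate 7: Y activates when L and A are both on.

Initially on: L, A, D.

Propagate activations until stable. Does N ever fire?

Gate 7: L and A on → Y on.
A and L are on, so F activates (Gate 2).
F and Y are on, so Q activates (Gate 1).
D and Q are on, so T activates (Gate 5).
T and F are on, so N activates (Gate 6).

Yes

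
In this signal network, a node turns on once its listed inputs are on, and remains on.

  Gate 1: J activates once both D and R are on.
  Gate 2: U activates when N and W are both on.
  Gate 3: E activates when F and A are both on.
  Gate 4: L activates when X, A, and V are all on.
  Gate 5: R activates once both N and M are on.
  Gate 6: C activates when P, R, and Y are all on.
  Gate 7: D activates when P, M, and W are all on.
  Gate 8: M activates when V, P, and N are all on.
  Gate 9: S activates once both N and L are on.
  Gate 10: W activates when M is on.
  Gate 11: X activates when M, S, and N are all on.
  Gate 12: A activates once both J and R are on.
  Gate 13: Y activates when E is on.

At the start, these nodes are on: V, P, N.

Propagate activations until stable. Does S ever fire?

S would need N and L (Gate 9), but L never turns on.

No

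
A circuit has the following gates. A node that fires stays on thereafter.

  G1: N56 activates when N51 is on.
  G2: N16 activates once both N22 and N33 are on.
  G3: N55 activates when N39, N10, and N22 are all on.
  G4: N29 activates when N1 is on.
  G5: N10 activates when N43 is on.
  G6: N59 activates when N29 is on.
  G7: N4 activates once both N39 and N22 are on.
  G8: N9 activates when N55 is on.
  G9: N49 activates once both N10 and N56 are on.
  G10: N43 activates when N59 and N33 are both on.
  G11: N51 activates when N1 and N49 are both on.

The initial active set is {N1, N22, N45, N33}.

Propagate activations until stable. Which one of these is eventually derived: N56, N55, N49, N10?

N10

G4: N1 on → N29 on.
N29 is on, so N59 activates (G6).
N59 and N33 are on, so N43 activates (G10).
N43 is on, so N10 activates (G5).
N56 would need N51 (G1), but N51 never turns on. N49 would need N10 and N56 (G9), but N56 never turns on. N55 would need N39, N10, and N22 (G3), but N39 never turns on.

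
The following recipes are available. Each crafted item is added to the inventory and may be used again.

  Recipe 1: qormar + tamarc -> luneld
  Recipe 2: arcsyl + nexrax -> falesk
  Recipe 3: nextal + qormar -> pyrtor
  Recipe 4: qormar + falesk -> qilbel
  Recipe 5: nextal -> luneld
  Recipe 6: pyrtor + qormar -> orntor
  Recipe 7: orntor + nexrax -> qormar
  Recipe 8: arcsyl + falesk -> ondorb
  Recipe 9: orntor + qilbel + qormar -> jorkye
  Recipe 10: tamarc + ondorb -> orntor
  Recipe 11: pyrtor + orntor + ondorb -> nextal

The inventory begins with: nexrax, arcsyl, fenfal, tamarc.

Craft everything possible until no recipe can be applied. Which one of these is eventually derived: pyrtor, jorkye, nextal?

arcsyl + nexrax -> falesk (Recipe 2).
arcsyl + falesk -> ondorb (Recipe 8).
Using Recipe 10, tamarc and ondorb make orntor.
orntor + nexrax -> qormar (Recipe 7).
Using Recipe 4, qormar and falesk make qilbel.
Using Recipe 9, orntor, qilbel, and qormar make jorkye.
pyrtor would need nextal and qormar (Recipe 3), but nextal is never obtained. nextal would need pyrtor, orntor, and ondorb (Recipe 11), but pyrtor is never obtained.

jorkye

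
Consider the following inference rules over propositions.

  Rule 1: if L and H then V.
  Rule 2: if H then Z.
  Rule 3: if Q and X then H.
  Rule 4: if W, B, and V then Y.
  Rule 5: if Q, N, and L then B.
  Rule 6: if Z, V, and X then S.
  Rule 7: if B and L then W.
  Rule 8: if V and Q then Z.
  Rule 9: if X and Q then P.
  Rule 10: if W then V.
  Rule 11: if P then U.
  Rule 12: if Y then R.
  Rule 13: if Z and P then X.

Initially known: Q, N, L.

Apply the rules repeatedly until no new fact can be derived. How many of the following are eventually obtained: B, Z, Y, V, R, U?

5

From Q, N, and L, Rule 5 gives B.
B and L hold, so W follows (Rule 7).
From W, Rule 10 gives V.
W, B, and V hold, so Y follows (Rule 4).
V and Q hold, so Z follows (Rule 8).
From Y, Rule 12 gives R.
B: reached.
Z: reached.
Y: reached.
V: reached.
R: reached.
U would need P (Rule 11), but P is never established.
Reached: B, Z, Y, V, and R — 5 of the 6.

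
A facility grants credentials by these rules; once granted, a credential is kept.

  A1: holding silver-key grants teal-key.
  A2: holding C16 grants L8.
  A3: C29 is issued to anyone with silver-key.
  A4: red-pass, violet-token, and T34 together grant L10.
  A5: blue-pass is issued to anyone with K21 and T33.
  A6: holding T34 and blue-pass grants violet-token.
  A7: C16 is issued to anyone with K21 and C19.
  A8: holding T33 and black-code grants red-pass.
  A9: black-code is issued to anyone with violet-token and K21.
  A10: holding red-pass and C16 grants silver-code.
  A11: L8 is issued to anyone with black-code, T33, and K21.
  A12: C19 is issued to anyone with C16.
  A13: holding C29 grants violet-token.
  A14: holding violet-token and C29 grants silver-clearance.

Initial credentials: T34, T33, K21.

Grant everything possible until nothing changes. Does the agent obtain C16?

No

C16 would need K21 and C19 (A7), but C19 is never granted.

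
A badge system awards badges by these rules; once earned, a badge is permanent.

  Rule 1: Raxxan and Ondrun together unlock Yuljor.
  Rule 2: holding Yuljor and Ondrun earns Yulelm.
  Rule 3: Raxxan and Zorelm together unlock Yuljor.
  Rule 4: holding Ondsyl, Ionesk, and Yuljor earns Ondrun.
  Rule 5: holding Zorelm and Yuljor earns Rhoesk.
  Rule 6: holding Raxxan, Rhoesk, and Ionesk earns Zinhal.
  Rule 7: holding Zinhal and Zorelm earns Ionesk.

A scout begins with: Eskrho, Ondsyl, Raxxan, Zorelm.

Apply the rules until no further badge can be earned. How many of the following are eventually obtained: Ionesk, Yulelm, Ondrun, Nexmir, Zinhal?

0

Ionesk would need Zinhal and Zorelm (Rule 7), but Zinhal is never earned.
Yulelm would need Yuljor and Ondrun (Rule 2), but Ondrun is never earned.
Ondrun would need Ondsyl, Ionesk, and Yuljor (Rule 4), but Ionesk is never earned.
No rule produces Nexmir, and it is not given.
Zinhal would need Raxxan, Rhoesk, and Ionesk (Rule 6), but Ionesk is never earned.
None of the 5 are reached.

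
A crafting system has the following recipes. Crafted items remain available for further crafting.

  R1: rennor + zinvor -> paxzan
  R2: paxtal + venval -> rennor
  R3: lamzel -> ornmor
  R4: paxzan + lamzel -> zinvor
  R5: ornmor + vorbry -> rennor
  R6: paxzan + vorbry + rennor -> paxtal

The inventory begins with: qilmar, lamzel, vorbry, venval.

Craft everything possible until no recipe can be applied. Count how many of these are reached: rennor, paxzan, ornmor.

lamzel -> ornmor (R3).
Using R5, ornmor and vorbry make rennor.
rennor: reached.
paxzan would need rennor and zinvor (R1), but zinvor is never obtained.
ornmor: reached.
Reached: rennor and ornmor — 2 of the 3.

2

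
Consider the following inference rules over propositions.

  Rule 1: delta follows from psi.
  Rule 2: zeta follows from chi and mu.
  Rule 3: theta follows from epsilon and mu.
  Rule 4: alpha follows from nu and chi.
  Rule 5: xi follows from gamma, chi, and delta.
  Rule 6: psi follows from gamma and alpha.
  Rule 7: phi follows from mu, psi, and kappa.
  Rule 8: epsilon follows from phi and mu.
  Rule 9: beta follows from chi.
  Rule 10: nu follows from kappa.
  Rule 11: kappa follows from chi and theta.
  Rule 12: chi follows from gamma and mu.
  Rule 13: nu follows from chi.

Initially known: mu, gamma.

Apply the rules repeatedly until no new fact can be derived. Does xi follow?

gamma and mu hold, so chi follows (Rule 12).
From chi, Rule 13 gives nu.
nu and chi hold, so alpha follows (Rule 4).
gamma and alpha hold, so psi follows (Rule 6).
psi holds, so delta follows (Rule 1).
From gamma, chi, and delta, Rule 5 gives xi.

Yes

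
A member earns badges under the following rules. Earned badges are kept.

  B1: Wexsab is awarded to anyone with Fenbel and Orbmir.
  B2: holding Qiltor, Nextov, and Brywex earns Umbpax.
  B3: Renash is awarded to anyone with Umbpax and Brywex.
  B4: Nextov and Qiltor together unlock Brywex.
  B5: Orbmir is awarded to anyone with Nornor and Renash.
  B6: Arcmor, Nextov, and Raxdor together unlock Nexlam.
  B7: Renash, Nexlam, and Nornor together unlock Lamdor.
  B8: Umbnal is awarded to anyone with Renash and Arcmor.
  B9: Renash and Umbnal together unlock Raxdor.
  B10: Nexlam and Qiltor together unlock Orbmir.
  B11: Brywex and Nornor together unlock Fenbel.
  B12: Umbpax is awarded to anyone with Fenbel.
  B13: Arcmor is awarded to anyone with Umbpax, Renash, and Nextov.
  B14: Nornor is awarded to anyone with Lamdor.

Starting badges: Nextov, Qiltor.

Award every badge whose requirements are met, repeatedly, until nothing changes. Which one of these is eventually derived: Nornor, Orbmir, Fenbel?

Orbmir

With Nextov and Qiltor, Brywex is earned (B4).
With Qiltor, Nextov, and Brywex, Umbpax is earned (B2).
With Umbpax and Brywex, Renash is earned (B3).
With Umbpax, Renash, and Nextov, Arcmor is earned (B13).
With Renash and Arcmor, Umbnal is earned (B8).
With Renash and Umbnal, Raxdor is earned (B9).
With Arcmor, Nextov, and Raxdor, Nexlam is earned (B6).
With Nexlam and Qiltor, Orbmir is earned (B10).
Nornor would need Lamdor (B14), but Lamdor is never earned. Fenbel would need Brywex and Nornor (B11), but Nornor is never earned.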